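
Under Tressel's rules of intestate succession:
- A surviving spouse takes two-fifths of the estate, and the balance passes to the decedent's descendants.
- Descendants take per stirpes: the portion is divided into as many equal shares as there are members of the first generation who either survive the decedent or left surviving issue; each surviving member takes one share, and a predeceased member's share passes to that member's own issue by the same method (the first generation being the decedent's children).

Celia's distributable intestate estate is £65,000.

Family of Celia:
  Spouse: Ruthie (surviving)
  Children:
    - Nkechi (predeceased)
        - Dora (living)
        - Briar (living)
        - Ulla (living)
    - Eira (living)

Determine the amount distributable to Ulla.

Ruthie takes two-fifths of £65,000 = £26,000. The remaining £39,000 passes to the descendants.
The descendants' portion (£39,000) is divided into 2 shares of £19,500: Eira takes £19,500; Nkechi's £19,500 share passes to Nkechi's issue.
Nkechi's share (£19,500) is divided into 3 shares of £6,500: Dora, Briar, and Ulla each take £6,500.

Ulla receives £6,500.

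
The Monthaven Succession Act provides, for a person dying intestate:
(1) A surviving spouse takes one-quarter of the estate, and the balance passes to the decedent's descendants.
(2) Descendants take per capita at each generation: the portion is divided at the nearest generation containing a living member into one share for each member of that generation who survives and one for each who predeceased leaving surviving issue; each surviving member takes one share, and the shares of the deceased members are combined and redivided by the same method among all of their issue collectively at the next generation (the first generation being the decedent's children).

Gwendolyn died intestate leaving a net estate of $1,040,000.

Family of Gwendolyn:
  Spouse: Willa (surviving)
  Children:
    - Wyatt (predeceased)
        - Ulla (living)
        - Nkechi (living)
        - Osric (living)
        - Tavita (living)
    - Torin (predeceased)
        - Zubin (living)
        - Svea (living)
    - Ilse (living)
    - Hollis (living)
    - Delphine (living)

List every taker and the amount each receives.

Willa: $260,000; Ulla: $52,000; Nkechi: $52,000; Osric: $52,000; Tavita: $52,000; Zubin: $52,000; Svea: $52,000; Ilse: $156,000; Hollis: $156,000; Delphine: $156,000

Willa takes one-quarter of $1,040,000 = $260,000. The remaining $780,000 passes to the descendants.
The descendants' portion ($780,000) is divided at the children's generation into 5 shares of $156,000. Ilse, Hollis, and Delphine each take $156,000. The 2 shares of the deceased (Wyatt and Torin) are combined into a pool of $312,000.
That pool ($312,000) is divided at the grandchildren's generation equally among Ulla, Nkechi, Osric, Tavita, Zubin, and Svea: $52,000 each.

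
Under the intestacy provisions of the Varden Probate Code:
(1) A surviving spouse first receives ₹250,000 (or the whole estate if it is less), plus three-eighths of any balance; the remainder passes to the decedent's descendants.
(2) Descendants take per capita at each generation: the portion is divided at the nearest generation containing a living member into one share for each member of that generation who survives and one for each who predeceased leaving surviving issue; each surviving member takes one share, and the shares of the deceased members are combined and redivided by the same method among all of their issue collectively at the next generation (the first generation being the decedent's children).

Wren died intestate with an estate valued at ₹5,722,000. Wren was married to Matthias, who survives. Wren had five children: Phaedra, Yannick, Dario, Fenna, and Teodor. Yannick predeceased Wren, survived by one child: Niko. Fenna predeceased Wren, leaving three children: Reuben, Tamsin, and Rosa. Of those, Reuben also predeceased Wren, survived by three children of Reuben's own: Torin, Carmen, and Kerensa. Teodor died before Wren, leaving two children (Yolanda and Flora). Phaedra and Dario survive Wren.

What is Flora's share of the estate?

Flora receives ₹342,000.

Matthias first takes ₹250,000, leaving a balance of ₹5,472,000. Matthias then takes three-eighths of the balance (₹2,052,000), for a total of ₹2,302,000. The remaining ₹3,420,000 passes to the descendants.
The descendants' portion (₹3,420,000) is divided at the children's generation into 5 shares of ₹684,000. Phaedra and Dario each take ₹684,000. The 3 shares of the deceased (Yannick, Fenna, and Teodor) are combined into a pool of ₹2,052,000.
That pool (₹2,052,000) is divided at the grandchildren's generation into 6 shares of ₹342,000. Niko, Tamsin, Rosa, Yolanda, and Flora each take ₹342,000. The remaining share for the deceased Reuben (₹342,000) is carried to the next generation.
That pool (₹342,000) is divided at the great-grandchildren's generation equally among Torin, Carmen, and Kerensa: ₹114,000 each.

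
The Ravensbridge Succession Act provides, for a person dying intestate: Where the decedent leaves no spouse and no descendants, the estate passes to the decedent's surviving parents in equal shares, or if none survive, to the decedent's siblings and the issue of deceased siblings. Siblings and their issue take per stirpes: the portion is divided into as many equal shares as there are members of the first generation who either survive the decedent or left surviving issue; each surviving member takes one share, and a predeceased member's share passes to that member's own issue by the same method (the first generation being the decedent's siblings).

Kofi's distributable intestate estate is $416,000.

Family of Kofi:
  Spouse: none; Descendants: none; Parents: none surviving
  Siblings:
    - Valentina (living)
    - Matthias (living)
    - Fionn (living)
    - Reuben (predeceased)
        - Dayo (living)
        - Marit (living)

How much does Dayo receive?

Dayo receives $52,000.

The entire $416,000 passes to the siblings and their issue.
That amount ($416,000) is divided into 4 shares of $104,000: Valentina, Matthias, and Fionn each take $104,000; Reuben's $104,000 share passes to Reuben's issue.
Reuben's share ($104,000) is divided into 2 shares of $52,000: Dayo and Marit each take $52,000.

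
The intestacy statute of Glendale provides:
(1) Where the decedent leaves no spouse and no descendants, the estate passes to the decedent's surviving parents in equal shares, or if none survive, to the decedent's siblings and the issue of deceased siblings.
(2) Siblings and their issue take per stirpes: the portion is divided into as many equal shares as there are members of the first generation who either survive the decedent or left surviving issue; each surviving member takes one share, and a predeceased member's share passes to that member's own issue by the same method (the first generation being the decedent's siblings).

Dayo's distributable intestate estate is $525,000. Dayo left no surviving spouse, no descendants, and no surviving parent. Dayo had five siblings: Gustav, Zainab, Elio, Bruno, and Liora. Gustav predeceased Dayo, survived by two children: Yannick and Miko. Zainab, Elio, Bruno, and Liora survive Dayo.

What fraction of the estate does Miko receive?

The entire $525,000 passes to the siblings and their issue.
That amount ($525,000) is divided into 5 shares of $105,000: Zainab, Elio, Bruno, and Liora each take $105,000; Gustav's $105,000 share passes to Gustav's issue.
Gustav's share ($105,000) is divided into 2 shares of $52,500: Yannick and Miko each take $52,500.

Miko receives 1/10 of the estate.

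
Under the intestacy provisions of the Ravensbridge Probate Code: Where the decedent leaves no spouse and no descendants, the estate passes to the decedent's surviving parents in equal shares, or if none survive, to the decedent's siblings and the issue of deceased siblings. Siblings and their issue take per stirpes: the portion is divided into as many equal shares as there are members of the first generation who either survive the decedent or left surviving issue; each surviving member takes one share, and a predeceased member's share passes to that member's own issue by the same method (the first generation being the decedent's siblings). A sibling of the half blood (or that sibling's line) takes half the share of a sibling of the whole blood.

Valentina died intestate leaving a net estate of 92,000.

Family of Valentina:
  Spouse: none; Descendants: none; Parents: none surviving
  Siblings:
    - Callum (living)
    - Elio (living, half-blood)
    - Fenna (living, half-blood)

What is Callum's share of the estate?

The entire 92,000 passes to the siblings and their issue.
Counting each half-blood sibling's line as half a unit, there are 2 units in 92,000, so one unit is 46,000. Whole-blood lines (Callum) take 46,000 each; half-blood lines (Elio and Fenna) take 23,000 each.

Callum receives 46,000.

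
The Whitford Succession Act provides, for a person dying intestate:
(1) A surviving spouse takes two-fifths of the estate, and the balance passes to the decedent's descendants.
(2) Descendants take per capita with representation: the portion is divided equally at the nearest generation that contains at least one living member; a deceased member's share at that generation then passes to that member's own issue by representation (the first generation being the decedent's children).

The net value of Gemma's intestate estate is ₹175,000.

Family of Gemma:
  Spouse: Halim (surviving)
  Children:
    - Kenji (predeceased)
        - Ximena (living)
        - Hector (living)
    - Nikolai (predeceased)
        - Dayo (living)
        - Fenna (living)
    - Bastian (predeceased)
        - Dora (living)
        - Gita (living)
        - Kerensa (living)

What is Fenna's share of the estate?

Halim takes two-fifths of ₹175,000 = ₹70,000. The remaining ₹105,000 passes to the descendants.
No child survives, so the initial division is made at the grandchildren's generation.
The descendants' portion (₹105,000) is divided into 7 shares of ₹15,000: Ximena, Hector, Dayo, Fenna, Dora, Gita, and Kerensa each take ₹15,000.

Fenna receives ₹15,000.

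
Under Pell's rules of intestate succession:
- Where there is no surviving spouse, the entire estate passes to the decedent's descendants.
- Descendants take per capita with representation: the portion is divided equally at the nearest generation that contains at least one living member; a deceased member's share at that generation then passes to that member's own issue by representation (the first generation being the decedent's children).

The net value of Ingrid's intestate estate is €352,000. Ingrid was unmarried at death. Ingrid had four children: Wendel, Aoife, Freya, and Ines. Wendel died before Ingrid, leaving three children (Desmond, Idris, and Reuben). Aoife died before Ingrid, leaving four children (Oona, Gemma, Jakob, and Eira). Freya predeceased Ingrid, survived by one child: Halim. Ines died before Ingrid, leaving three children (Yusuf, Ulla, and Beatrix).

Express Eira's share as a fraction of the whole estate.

Eira receives 1/11 of the estate.

The entire €352,000 passes to the descendants.
No child survives, so the initial division is made at the grandchildren's generation.
That amount (€352,000) is divided into 11 shares of €32,000: Desmond, Idris, Reuben, Oona, Gemma, Jakob, Eira, Halim, Yusuf, Ulla, and Beatrix each take €32,000.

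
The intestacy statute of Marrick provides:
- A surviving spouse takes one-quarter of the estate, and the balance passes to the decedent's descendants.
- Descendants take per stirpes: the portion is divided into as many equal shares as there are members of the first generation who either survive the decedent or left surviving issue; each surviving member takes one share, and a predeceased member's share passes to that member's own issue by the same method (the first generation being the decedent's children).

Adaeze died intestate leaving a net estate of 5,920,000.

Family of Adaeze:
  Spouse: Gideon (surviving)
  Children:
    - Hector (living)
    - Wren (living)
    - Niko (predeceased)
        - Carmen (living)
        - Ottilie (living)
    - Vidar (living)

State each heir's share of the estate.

Gideon takes one-quarter of 5,920,000 = 1,480,000. The remaining 4,440,000 passes to the descendants.
The descendants' portion (4,440,000) is divided into 4 shares of 1,110,000: Hector, Wren, and Vidar each take 1,110,000; Niko's 1,110,000 share passes to Niko's issue.
Niko's share (1,110,000) is divided into 2 shares of 555,000: Carmen and Ottilie each take 555,000.

Gideon: 1,480,000; Hector: 1,110,000; Wren: 1,110,000; Carmen: 555,000; Ottilie: 555,000; Vidar: 1,110,000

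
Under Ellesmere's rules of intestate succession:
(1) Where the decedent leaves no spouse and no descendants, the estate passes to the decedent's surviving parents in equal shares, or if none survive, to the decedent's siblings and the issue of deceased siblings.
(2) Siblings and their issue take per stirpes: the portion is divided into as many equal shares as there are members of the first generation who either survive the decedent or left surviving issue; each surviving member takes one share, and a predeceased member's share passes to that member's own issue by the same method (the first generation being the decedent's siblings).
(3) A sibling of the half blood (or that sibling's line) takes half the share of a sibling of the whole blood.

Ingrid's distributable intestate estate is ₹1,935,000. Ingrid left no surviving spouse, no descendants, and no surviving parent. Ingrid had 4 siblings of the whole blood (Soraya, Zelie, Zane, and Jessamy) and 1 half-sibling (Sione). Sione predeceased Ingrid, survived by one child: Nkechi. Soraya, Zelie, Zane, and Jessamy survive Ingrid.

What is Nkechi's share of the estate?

The entire ₹1,935,000 passes to the siblings and their issue.
Counting each half-blood sibling's line as half a unit, there are 9/2 units in ₹1,935,000, so one unit is ₹430,000. Whole-blood lines (Soraya, Zelie, Zane, and Jessamy) take ₹430,000 each; half-blood lines (Sione) take ₹215,000 each.
Sione's share (₹215,000) passes entirely to Nkechi.

Nkechi receives ₹215,000.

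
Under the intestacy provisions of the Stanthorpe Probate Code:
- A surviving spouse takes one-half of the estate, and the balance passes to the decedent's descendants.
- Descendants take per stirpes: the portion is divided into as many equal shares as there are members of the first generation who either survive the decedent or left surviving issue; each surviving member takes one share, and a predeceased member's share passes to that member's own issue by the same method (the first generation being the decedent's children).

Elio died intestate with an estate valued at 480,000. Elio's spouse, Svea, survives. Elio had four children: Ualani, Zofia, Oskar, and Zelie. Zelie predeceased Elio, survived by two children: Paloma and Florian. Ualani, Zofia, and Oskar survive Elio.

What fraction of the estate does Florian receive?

Florian receives 1/16 of the estate.

Svea takes one-half of 480,000 = 240,000. The remaining 240,000 passes to the descendants.
The descendants' portion (240,000) is divided into 4 shares of 60,000: Ualani, Zofia, and Oskar each take 60,000; Zelie's 60,000 share passes to Zelie's issue.
Zelie's share (60,000) is divided into 2 shares of 30,000: Paloma and Florian each take 30,000.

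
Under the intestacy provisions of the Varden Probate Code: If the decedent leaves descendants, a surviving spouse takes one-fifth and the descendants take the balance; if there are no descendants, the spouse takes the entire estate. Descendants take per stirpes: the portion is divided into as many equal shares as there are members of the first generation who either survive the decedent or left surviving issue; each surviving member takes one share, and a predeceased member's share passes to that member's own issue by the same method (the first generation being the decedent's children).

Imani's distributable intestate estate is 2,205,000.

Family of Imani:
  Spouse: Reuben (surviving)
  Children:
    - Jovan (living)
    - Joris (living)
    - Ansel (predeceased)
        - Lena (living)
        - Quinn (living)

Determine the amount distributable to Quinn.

Reuben takes one-fifth of 2,205,000 = 441,000. The remaining 1,764,000 passes to the descendants.
The descendants' portion (1,764,000) is divided into 3 shares of 588,000: Jovan and Joris each take 588,000; Ansel's 588,000 share passes to Ansel's issue.
Ansel's share (588,000) is divided into 2 shares of 294,000: Lena and Quinn each take 294,000.

Quinn receives 294,000.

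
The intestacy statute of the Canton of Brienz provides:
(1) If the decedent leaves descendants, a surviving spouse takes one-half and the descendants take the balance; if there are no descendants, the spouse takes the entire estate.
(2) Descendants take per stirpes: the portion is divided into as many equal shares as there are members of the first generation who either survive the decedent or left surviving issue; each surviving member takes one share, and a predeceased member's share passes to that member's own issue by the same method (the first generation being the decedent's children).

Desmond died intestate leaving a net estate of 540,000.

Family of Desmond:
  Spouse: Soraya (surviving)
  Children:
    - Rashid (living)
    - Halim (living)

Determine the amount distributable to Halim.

Halim receives 135,000.

Soraya takes one-half of 540,000 = 270,000. The remaining 270,000 passes to the descendants.
The descendants' portion (270,000) is divided into 2 shares of 135,000: Rashid and Halim each take 135,000.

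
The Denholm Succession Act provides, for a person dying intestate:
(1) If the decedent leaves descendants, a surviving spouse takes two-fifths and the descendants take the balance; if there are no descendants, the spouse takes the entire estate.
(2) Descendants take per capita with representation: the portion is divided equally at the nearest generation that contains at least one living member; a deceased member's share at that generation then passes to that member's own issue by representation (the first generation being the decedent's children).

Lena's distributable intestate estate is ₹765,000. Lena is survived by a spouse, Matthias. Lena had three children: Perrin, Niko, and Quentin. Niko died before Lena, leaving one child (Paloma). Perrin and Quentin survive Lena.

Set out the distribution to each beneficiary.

Matthias takes two-fifths of ₹765,000 = ₹306,000. The remaining ₹459,000 passes to the descendants.
The descendants' portion (₹459,000) is divided into 3 shares of ₹153,000: Perrin and Quentin each take ₹153,000; Niko's ₹153,000 share passes to Niko's issue.
Niko's share (₹153,000) passes entirely to Paloma.

Matthias: ₹306,000; Perrin: ₹153,000; Paloma: ₹153,000; Quentin: ₹153,000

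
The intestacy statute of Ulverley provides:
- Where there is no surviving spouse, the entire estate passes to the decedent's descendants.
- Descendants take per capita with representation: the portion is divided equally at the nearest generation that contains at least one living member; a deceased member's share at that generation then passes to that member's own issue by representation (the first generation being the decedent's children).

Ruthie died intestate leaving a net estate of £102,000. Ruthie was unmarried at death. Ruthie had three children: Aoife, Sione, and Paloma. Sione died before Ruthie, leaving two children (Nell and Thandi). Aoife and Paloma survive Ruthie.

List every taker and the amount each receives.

Aoife: £34,000; Nell: £17,000; Thandi: £17,000; Paloma: £34,000

The entire £102,000 passes to the descendants.
That amount (£102,000) is divided into 3 shares of £34,000: Aoife and Paloma each take £34,000; Sione's £34,000 share passes to Sione's issue.
Sione's share (£34,000) is divided into 2 shares of £17,000: Nell and Thandi each take £17,000.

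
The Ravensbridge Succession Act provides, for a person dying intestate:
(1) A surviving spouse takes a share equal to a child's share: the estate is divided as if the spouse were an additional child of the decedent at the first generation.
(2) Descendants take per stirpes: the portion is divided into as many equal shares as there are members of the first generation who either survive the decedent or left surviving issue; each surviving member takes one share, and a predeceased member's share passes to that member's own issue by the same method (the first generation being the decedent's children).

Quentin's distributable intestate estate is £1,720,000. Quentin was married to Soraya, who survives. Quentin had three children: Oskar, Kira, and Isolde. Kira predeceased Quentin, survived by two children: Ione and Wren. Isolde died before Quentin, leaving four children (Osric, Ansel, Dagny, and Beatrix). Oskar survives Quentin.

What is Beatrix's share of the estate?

The spouse counts as an additional share at the children's level, so there are 4 primary shares of £430,000. Soraya takes one such share (£430,000).
The children's combined portion (£1,290,000) is divided into 3 shares of £430,000: Oskar takes £430,000; Kira's £430,000 share passes to Kira's issue; Isolde's £430,000 share passes to Isolde's issue.
Kira's share (£430,000) is divided into 2 shares of £215,000: Ione and Wren each take £215,000.
Isolde's share (£430,000) is divided into 4 shares of £107,500: Osric, Ansel, Dagny, and Beatrix each take £107,500.

Beatrix receives £107,500.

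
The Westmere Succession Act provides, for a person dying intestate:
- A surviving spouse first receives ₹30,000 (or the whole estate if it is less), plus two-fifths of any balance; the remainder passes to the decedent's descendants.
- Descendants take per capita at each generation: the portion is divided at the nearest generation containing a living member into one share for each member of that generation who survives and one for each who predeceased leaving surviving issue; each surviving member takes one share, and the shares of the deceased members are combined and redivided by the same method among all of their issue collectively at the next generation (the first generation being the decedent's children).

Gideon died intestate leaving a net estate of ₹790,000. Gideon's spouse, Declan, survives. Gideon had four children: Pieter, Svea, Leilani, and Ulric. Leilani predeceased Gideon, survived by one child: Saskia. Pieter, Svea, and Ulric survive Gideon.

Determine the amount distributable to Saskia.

Saskia receives ₹114,000.

Declan first takes ₹30,000, leaving a balance of ₹760,000. Declan then takes two-fifths of the balance (₹304,000), for a total of ₹334,000. The remaining ₹456,000 passes to the descendants.
The descendants' portion (₹456,000) is divided at the children's generation into 4 shares of ₹114,000. Pieter, Svea, and Ulric each take ₹114,000. The remaining share for the deceased Leilani (₹114,000) is carried to the next generation.
That pool (₹114,000) passes entirely to Saskia, the sole taker at the grandchildren's generation.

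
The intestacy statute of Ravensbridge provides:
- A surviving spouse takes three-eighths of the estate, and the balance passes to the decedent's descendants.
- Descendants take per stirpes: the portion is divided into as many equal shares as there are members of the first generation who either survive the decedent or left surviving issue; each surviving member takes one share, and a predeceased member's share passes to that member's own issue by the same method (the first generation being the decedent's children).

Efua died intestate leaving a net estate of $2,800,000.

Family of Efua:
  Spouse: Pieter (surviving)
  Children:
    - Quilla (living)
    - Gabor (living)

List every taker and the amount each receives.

Pieter: $1,050,000; Quilla: $875,000; Gabor: $875,000

Pieter takes three-eighths of $2,800,000 = $1,050,000. The remaining $1,750,000 passes to the descendants.
The descendants' portion ($1,750,000) is divided into 2 shares of $875,000: Quilla and Gabor each take $875,000.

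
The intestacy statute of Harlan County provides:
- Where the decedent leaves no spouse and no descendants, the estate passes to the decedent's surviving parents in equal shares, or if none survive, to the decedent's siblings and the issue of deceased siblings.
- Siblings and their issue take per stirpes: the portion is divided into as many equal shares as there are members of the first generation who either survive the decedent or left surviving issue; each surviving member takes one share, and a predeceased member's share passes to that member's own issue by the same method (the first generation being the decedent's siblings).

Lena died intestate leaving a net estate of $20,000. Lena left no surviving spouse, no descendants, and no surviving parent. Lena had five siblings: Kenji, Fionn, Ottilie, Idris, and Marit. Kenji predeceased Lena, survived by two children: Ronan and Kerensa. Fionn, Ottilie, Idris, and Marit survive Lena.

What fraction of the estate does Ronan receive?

The entire $20,000 passes to the siblings and their issue.
That amount ($20,000) is divided into 5 shares of $4,000: Fionn, Ottilie, Idris, and Marit each take $4,000; Kenji's $4,000 share passes to Kenji's issue.
Kenji's share ($4,000) is divided into 2 shares of $2,000: Ronan and Kerensa each take $2,000.

Ronan receives 1/10 of the estate.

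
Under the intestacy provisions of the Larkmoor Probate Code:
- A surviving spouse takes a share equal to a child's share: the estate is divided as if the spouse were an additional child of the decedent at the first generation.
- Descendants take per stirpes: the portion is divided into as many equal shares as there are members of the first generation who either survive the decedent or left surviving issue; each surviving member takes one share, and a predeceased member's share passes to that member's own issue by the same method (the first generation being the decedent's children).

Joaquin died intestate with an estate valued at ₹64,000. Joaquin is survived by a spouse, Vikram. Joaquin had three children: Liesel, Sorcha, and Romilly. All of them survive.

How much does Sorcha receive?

The spouse counts as an additional share at the children's level, so there are 4 primary shares of ₹16,000. Vikram takes one such share (₹16,000).
The children's combined portion (₹48,000) is divided into 3 shares of ₹16,000: Liesel, Sorcha, and Romilly each take ₹16,000.

Sorcha receives ₹16,000.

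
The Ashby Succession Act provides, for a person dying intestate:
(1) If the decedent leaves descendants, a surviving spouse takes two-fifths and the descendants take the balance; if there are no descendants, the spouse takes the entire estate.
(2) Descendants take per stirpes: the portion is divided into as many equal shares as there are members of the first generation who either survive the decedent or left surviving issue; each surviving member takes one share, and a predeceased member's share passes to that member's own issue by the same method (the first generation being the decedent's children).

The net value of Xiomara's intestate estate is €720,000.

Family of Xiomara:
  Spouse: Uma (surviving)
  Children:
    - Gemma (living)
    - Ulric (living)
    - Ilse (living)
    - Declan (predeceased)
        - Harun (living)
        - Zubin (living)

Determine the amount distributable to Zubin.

Zubin receives €54,000.

Uma takes two-fifths of €720,000 = €288,000. The remaining €432,000 passes to the descendants.
The descendants' portion (€432,000) is divided into 4 shares of €108,000: Gemma, Ulric, and Ilse each take €108,000; Declan's €108,000 share passes to Declan's issue.
Declan's share (€108,000) is divided into 2 shares of €54,000: Harun and Zubin each take €54,000.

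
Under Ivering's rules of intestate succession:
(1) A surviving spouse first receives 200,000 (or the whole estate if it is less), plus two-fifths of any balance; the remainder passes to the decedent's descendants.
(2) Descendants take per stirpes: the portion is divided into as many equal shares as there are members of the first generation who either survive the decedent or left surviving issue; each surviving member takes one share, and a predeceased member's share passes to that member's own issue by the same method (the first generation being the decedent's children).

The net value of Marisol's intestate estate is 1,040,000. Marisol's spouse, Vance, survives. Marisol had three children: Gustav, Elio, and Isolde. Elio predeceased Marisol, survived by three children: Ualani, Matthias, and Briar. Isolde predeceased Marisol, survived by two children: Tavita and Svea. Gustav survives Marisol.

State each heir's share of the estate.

Vance: 536,000; Gustav: 168,000; Ualani: 56,000; Matthias: 56,000; Briar: 56,000; Tavita: 84,000; Svea: 84,000

Vance first takes 200,000, leaving a balance of 840,000. Vance then takes two-fifths of the balance (336,000), for a total of 536,000. The remaining 504,000 passes to the descendants.
The descendants' portion (504,000) is divided into 3 shares of 168,000: Gustav takes 168,000; Elio's 168,000 share passes to Elio's issue; Isolde's 168,000 share passes to Isolde's issue.
Elio's share (168,000) is divided into 3 shares of 56,000: Ualani, Matthias, and Briar each take 56,000.
Isolde's share (168,000) is divided into 2 shares of 84,000: Tavita and Svea each take 84,000.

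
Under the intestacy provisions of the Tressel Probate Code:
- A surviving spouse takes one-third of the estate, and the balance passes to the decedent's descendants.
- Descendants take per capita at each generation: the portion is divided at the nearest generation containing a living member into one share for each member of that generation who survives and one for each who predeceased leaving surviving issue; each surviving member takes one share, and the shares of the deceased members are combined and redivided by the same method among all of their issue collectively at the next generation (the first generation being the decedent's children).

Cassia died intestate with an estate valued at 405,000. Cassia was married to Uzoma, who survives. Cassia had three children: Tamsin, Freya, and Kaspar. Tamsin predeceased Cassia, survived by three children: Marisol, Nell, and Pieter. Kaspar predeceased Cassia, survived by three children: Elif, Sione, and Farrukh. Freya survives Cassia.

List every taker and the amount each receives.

Uzoma: 135,000; Marisol: 30,000; Nell: 30,000; Pieter: 30,000; Freya: 90,000; Elif: 30,000; Sione: 30,000; Farrukh: 30,000

Uzoma takes one-third of 405,000 = 135,000. The remaining 270,000 passes to the descendants.
The descendants' portion (270,000) is divided at the children's generation into 3 shares of 90,000. Freya takes 90,000. The 2 shares of the deceased (Tamsin and Kaspar) are combined into a pool of 180,000.
That pool (180,000) is divided at the grandchildren's generation equally among Marisol, Nell, Pieter, Elif, Sione, and Farrukh: 30,000 each.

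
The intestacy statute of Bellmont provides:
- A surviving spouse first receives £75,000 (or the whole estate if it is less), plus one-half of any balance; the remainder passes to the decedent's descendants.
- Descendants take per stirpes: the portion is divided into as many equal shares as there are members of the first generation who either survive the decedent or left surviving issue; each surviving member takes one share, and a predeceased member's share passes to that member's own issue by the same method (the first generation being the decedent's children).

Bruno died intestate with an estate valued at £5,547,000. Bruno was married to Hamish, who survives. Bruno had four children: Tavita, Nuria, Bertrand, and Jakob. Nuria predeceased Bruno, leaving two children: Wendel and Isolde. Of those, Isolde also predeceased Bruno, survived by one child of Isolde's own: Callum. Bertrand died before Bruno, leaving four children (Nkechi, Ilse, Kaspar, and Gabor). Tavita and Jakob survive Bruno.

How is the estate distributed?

Hamish: £2,811,000; Tavita: £684,000; Wendel: £342,000; Callum: £342,000; Nkechi: £171,000; Ilse: £171,000; Kaspar: £171,000; Gabor: £171,000; Jakob: £684,000

Hamish first takes £75,000, leaving a balance of £5,472,000. Hamish then takes one-half of the balance (£2,736,000), for a total of £2,811,000. The remaining £2,736,000 passes to the descendants.
The descendants' portion (£2,736,000) is divided into 4 shares of £684,000: Tavita and Jakob each take £684,000; Nuria's £684,000 share passes to Nuria's issue; Bertrand's £684,000 share passes to Bertrand's issue.
Nuria's share (£684,000) is divided into 2 shares of £342,000: Wendel takes £342,000; Isolde's £342,000 share passes to Isolde's issue.
Isolde's share (£342,000) passes entirely to Callum.
Bertrand's share (£684,000) is divided into 4 shares of £171,000: Nkechi, Ilse, Kaspar, and Gabor each take £171,000.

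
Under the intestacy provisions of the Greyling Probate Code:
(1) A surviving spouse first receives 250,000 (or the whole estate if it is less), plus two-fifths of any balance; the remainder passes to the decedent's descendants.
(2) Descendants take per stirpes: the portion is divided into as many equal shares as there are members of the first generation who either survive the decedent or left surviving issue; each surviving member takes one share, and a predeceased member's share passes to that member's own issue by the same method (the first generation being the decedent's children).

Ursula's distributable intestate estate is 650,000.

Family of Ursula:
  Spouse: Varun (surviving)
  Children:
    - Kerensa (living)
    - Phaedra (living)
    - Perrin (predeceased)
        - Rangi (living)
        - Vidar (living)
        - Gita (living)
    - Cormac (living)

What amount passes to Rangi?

Rangi receives 20,000.

Varun first takes 250,000, leaving a balance of 400,000. Varun then takes two-fifths of the balance (160,000), for a total of 410,000. The remaining 240,000 passes to the descendants.
The descendants' portion (240,000) is divided into 4 shares of 60,000: Kerensa, Phaedra, and Cormac each take 60,000; Perrin's 60,000 share passes to Perrin's issue.
Perrin's share (60,000) is divided into 3 shares of 20,000: Rangi, Vidar, and Gita each take 20,000.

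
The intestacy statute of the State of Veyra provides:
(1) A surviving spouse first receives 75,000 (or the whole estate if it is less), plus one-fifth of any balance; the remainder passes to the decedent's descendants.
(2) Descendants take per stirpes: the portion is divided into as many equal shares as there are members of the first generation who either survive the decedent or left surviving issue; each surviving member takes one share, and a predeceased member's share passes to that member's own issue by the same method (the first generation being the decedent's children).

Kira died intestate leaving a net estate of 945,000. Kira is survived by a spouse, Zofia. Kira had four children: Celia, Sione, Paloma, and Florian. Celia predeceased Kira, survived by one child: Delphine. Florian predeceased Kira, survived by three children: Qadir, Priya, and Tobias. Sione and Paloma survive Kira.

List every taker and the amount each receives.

Zofia first takes 75,000, leaving a balance of 870,000. Zofia then takes one-fifth of the balance (174,000), for a total of 249,000. The remaining 696,000 passes to the descendants.
The descendants' portion (696,000) is divided into 4 shares of 174,000: Sione and Paloma each take 174,000; Celia's 174,000 share passes to Celia's issue; Florian's 174,000 share passes to Florian's issue.
Celia's share (174,000) passes entirely to Delphine.
Florian's share (174,000) is divided into 3 shares of 58,000: Qadir, Priya, and Tobias each take 58,000.

Zofia: 249,000; Delphine: 174,000; Sione: 174,000; Paloma: 174,000; Qadir: 58,000; Priya: 58,000; Tobias: 58,000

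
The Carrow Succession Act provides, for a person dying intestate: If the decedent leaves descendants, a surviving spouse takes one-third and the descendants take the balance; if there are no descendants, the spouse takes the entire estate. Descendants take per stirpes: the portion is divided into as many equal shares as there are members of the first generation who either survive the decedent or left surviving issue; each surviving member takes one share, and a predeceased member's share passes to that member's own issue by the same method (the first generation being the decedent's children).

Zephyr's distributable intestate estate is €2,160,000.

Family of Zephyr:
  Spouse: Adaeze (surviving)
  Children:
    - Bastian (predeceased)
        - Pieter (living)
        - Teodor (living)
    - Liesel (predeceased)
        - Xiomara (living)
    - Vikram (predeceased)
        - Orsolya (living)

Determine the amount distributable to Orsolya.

Orsolya receives €480,000.

Adaeze takes one-third of €2,160,000 = €720,000. The remaining €1,440,000 passes to the descendants.
The descendants' portion (€1,440,000) is divided into 3 shares of €480,000: Bastian's €480,000 share passes to Bastian's issue; Liesel's €480,000 share passes to Liesel's issue; Vikram's €480,000 share passes to Vikram's issue.
Bastian's share (€480,000) is divided into 2 shares of €240,000: Pieter and Teodor each take €240,000.
Liesel's share (€480,000) passes entirely to Xiomara.
Vikram's share (€480,000) passes entirely to Orsolya.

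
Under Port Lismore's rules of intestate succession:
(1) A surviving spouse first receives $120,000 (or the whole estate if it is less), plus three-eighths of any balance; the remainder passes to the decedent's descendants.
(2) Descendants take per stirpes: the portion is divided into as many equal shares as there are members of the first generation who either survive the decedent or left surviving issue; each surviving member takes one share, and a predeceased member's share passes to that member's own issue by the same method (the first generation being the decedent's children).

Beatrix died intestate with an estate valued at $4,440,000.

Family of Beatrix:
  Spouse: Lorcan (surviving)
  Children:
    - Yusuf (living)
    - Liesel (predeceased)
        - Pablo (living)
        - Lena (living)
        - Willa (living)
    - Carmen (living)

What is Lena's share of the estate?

Lena receives $300,000.

Lorcan first takes $120,000, leaving a balance of $4,320,000. Lorcan then takes three-eighths of the balance ($1,620,000), for a total of $1,740,000. The remaining $2,700,000 passes to the descendants.
The descendants' portion ($2,700,000) is divided into 3 shares of $900,000: Yusuf and Carmen each take $900,000; Liesel's $900,000 share passes to Liesel's issue.
Liesel's share ($900,000) is divided into 3 shares of $300,000: Pablo, Lena, and Willa each take $300,000.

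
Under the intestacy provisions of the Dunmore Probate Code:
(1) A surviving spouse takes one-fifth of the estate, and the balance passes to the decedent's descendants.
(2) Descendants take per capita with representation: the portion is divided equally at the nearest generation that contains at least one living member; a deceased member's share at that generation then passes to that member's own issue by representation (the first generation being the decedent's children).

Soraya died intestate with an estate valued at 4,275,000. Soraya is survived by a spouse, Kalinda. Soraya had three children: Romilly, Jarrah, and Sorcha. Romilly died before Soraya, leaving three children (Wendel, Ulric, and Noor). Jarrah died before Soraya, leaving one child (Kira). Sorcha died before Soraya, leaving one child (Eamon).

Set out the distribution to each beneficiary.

Kalinda: 855,000; Wendel: 684,000; Ulric: 684,000; Noor: 684,000; Kira: 684,000; Eamon: 684,000

Kalinda takes one-fifth of 4,275,000 = 855,000. The remaining 3,420,000 passes to the descendants.
No child survives, so the initial division is made at the grandchildren's generation.
The descendants' portion (3,420,000) is divided into 5 shares of 684,000: Wendel, Ulric, Noor, Kira, and Eamon each take 684,000.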